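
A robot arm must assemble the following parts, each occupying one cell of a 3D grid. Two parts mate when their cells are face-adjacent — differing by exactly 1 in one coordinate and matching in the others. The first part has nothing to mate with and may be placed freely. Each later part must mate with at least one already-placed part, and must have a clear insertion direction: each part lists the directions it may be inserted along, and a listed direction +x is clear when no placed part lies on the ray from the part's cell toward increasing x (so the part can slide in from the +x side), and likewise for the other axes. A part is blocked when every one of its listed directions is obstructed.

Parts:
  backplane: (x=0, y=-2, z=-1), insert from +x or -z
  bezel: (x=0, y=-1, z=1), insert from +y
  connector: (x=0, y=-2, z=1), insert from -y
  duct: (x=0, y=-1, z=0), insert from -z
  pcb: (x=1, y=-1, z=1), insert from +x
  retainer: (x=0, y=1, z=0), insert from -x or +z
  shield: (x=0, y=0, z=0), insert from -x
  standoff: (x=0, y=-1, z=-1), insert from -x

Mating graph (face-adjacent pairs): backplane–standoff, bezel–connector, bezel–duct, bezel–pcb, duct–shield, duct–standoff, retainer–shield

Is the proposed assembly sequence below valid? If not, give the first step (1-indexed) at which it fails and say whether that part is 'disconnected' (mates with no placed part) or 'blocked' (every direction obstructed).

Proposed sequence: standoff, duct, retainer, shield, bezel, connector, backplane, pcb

Invalid at step 2 (blocked)

1. standoff@(0, -1, -1) [-x clear] — {standoff}
2. duct@(0, -1, 0) — -z all obstructed ⇒ blocked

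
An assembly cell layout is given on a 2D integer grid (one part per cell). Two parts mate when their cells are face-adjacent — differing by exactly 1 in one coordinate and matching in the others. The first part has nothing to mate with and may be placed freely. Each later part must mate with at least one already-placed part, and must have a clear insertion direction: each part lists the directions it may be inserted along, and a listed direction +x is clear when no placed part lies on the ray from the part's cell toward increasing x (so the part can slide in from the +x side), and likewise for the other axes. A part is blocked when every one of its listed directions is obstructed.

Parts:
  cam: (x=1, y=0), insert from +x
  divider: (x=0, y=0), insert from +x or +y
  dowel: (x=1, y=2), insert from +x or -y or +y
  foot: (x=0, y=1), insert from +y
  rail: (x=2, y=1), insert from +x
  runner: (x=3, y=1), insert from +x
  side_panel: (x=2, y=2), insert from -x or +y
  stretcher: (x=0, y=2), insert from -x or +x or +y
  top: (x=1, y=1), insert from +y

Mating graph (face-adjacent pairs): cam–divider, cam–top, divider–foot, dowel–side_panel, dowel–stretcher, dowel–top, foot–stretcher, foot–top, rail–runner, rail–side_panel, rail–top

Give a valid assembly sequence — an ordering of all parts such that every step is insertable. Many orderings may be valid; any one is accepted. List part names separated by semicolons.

top; foot; divider; dowel; stretcher; side_panel; rail; runner; cam

1. top@(1, 1) [+y clear] — {top}
2. foot@(0, 1) [+y clear] — {foot, top}
3. divider@(0, 0) [+x clear] — {divider, foot, top}
4. dowel@(1, 2) [+x clear] — {divider, dowel, foot, top}
5. stretcher@(0, 2) [-x clear] — {divider, dowel, foot, stretcher, top}
6. side_panel@(2, 2) [+y clear] — {divider, dowel, foot, side_panel, stretcher, top}
7. rail@(2, 1) [+x clear] — {divider, dowel, foot, rail, side_panel, stretcher, top}
8. runner@(3, 1) [+x clear] — {divider, dowel, foot, rail, runner, side_panel, stretcher, top}
9. cam@(1, 0) [+x clear] — {cam, divider, dowel, foot, rail, runner, side_panel, stretcher, top}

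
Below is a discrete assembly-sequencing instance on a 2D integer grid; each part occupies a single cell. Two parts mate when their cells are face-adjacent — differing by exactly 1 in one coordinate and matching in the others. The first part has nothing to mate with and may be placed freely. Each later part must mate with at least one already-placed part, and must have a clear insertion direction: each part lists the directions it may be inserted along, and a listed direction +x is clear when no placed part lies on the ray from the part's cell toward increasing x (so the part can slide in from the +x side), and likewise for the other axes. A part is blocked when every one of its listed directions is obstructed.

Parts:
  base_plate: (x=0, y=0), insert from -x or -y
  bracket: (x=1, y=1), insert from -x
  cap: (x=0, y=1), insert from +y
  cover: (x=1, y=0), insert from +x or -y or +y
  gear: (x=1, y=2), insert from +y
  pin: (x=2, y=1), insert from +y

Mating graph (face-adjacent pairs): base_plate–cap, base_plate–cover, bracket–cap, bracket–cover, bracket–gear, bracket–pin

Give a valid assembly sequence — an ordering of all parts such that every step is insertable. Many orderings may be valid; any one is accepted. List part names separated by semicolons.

bracket; pin; gear; cap; base_plate; cover

1. bracket@(1, 1) [-x clear] — {bracket}
2. pin@(2, 1) [+y clear] — {bracket, pin}
3. gear@(1, 2) [+y clear] — {bracket, gear, pin}
4. cap@(0, 1) [+y clear] — {bracket, cap, gear, pin}
5. base_plate@(0, 0) [-x clear] — {base_plate, bracket, cap, gear, pin}
6. cover@(1, 0) [+x clear] — {base_plate, bracket, cap, cover, gear, pin}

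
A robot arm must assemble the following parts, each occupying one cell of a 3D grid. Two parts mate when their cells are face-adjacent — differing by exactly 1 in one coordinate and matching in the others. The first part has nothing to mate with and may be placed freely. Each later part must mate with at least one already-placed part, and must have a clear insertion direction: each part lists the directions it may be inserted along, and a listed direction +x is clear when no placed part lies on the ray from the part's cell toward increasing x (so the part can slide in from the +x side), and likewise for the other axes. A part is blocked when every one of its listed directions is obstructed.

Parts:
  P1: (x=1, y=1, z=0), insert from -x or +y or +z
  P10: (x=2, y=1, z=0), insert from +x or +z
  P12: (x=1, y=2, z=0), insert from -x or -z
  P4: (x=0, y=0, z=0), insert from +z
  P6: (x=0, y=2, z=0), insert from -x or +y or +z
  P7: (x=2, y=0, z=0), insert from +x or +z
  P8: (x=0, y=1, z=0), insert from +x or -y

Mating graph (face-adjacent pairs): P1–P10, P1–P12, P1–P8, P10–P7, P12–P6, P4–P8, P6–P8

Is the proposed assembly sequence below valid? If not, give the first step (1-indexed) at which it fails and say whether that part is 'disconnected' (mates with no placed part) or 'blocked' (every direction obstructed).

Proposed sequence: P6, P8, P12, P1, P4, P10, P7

1. P6@(0, 2, 0) [-x clear] — {P6}
2. P8@(0, 1, 0) [+x clear] — {P6, P8}
3. P12@(1, 2, 0) [-z clear] — {P12, P6, P8}
4. P1@(1, 1, 0) [+z clear] — {P1, P12, P6, P8}
5. P4@(0, 0, 0) [+z clear] — {P1, P12, P4, P6, P8}
6. P10@(2, 1, 0) [+x clear] — {P1, P10, P12, P4, P6, P8}
7. P7@(2, 0, 0) [+x clear] — {P1, P10, P12, P4, P6, P7, P8}

Valid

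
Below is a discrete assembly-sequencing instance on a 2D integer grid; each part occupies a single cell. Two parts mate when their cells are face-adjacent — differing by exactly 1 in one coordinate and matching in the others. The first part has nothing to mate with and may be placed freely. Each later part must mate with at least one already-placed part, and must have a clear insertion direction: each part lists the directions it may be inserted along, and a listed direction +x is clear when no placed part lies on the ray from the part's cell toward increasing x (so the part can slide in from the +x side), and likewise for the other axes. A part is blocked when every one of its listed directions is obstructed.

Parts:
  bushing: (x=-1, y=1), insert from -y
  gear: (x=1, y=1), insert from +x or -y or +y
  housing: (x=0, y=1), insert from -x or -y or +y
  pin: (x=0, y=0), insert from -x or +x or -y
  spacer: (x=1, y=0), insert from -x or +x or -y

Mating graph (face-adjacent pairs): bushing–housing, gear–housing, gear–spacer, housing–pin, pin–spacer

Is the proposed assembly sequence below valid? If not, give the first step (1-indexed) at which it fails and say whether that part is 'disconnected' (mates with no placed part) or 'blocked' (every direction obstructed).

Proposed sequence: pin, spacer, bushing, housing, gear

1. pin@(0, 0) [-x clear] — {pin}
2. spacer@(1, 0) [+x clear] — {pin, spacer}
3. bushing@(-1, 1) — no placed neighbour ⇒ disconnected

Invalid at step 3 (disconnected)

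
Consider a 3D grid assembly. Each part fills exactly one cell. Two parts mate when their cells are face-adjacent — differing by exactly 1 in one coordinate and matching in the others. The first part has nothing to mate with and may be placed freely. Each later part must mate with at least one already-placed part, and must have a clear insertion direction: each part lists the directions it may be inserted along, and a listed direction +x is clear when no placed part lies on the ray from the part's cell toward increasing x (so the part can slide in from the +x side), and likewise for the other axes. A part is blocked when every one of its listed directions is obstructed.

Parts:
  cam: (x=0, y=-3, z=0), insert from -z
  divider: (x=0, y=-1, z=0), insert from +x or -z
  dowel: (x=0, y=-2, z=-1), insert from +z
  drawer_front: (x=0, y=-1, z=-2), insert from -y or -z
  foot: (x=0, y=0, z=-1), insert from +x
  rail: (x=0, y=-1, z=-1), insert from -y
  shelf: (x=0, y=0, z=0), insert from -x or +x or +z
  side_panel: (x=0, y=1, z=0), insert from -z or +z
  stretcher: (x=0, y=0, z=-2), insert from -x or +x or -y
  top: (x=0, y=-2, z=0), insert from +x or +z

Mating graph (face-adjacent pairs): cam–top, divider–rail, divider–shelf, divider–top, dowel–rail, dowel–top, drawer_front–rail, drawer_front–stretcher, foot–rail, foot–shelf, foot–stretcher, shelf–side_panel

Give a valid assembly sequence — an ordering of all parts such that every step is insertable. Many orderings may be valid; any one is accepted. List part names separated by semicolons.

shelf; foot; divider; rail; dowel; drawer_front; stretcher; side_panel; top; cam

1. shelf@(0, 0, 0) [-x clear] — {shelf}
2. foot@(0, 0, -1) [+x clear] — {foot, shelf}
3. divider@(0, -1, 0) [+x clear] — {divider, foot, shelf}
4. rail@(0, -1, -1) [-y clear] — {divider, foot, rail, shelf}
5. dowel@(0, -2, -1) [+z clear] — {divider, dowel, foot, rail, shelf}
6. drawer_front@(0, -1, -2) [-y clear] — {divider, dowel, drawer_front, foot, rail, shelf}
7. stretcher@(0, 0, -2) [-x clear] — {divider, dowel, drawer_front, foot, rail, shelf, stretcher}
8. side_panel@(0, 1, 0) [-z clear] — {divider, dowel, drawer_front, foot, rail, shelf, side_panel, stretcher}
9. top@(0, -2, 0) [+x clear] — {divider, dowel, drawer_front, foot, rail, shelf, side_panel, stretcher, top}
10. cam@(0, -3, 0) [-z clear] — {cam, divider, dowel, drawer_front, foot, rail, shelf, side_panel, stretcher, top}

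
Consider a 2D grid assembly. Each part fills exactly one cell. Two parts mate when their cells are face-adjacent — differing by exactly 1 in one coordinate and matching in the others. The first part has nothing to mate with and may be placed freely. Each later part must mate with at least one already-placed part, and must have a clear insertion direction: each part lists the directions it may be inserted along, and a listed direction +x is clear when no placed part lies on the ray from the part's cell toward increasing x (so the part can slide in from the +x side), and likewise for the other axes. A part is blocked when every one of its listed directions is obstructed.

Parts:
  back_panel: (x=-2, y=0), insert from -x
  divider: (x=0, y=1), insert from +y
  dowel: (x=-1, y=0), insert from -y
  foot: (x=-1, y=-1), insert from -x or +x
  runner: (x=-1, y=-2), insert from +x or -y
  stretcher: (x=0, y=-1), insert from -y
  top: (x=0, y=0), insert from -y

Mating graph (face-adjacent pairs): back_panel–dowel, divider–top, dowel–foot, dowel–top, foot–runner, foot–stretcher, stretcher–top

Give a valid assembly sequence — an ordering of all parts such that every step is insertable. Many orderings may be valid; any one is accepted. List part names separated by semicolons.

1. back_panel@(-2, 0) [-x clear] — {back_panel}
2. dowel@(-1, 0) [-y clear] — {back_panel, dowel}
3. top@(0, 0) [-y clear] — {back_panel, dowel, top}
4. stretcher@(0, -1) [-y clear] — {back_panel, dowel, stretcher, top}
5. divider@(0, 1) [+y clear] — {back_panel, divider, dowel, stretcher, top}
6. foot@(-1, -1) [-x clear] — {back_panel, divider, dowel, foot, stretcher, top}
7. runner@(-1, -2) [+x clear] — {back_panel, divider, dowel, foot, runner, stretcher, top}

back_panel; dowel; top; stretcher; divider; foot; runner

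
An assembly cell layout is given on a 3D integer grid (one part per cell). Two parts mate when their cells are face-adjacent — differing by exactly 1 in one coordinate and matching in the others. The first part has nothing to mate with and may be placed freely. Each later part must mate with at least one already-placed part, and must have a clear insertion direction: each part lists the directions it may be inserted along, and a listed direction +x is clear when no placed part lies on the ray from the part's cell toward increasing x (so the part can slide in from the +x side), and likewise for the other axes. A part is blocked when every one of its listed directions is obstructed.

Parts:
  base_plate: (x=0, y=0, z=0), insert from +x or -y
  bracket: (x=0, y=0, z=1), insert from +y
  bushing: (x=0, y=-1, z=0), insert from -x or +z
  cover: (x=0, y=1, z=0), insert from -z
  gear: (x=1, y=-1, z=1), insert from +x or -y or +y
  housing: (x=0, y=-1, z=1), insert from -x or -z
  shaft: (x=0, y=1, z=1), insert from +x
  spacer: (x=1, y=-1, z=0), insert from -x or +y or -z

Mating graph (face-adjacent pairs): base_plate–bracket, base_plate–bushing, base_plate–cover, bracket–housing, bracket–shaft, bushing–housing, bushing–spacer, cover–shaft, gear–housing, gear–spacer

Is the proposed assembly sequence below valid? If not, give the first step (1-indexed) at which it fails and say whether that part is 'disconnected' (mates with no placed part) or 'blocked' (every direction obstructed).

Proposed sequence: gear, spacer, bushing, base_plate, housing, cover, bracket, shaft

1. gear@(1, -1, 1) [+x clear] — {gear}
2. spacer@(1, -1, 0) [-x clear] — {gear, spacer}
3. bushing@(0, -1, 0) [-x clear] — {bushing, gear, spacer}
4. base_plate@(0, 0, 0) [+x clear] — {base_plate, bushing, gear, spacer}
5. housing@(0, -1, 1) [-x clear] — {base_plate, bushing, gear, housing, spacer}
6. cover@(0, 1, 0) [-z clear] — {base_plate, bushing, cover, gear, housing, spacer}
7. bracket@(0, 0, 1) [+y clear] — {base_plate, bracket, bushing, cover, gear, housing, spacer}
8. shaft@(0, 1, 1) [+x clear] — {base_plate, bracket, bushing, cover, gear, housing, shaft, spacer}

Valid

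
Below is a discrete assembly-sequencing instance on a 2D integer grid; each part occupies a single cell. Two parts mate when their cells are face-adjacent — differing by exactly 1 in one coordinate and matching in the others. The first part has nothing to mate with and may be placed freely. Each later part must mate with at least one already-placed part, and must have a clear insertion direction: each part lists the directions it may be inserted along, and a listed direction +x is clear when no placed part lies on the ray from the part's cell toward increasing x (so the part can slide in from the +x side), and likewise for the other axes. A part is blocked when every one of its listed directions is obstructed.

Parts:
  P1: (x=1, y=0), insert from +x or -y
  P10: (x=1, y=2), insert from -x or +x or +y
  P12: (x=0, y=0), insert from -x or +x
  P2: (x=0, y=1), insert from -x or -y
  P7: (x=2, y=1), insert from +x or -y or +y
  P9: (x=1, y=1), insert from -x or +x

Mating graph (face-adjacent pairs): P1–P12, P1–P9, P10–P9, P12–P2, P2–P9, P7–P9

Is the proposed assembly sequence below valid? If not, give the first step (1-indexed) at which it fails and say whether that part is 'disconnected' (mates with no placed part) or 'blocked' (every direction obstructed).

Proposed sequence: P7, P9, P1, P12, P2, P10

Valid

1. P7@(2, 1) [+x clear] — {P7}
2. P9@(1, 1) [-x clear] — {P7, P9}
3. P1@(1, 0) [+x clear] — {P1, P7, P9}
4. P12@(0, 0) [-x clear] — {P1, P12, P7, P9}
5. P2@(0, 1) [-x clear] — {P1, P12, P2, P7, P9}
6. P10@(1, 2) [-x clear] — {P1, P10, P12, P2, P7, P9}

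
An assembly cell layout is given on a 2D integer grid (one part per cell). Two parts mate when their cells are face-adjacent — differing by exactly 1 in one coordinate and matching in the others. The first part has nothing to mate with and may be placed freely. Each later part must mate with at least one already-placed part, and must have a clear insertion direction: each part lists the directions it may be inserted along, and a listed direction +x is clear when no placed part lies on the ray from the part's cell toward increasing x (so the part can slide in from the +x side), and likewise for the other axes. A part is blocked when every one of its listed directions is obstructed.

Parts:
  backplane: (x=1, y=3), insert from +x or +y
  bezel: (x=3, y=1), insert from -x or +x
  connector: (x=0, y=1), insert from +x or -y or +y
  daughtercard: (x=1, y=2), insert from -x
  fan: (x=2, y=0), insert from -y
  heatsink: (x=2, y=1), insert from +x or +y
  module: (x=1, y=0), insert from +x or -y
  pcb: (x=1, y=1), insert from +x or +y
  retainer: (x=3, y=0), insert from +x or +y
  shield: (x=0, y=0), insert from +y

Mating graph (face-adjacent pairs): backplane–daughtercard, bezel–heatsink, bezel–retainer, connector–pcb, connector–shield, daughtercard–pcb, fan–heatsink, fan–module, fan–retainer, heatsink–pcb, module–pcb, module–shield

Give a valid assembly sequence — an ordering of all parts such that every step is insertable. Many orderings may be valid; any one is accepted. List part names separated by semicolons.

1. pcb@(1, 1) [+x clear] — {pcb}
2. daughtercard@(1, 2) [-x clear] — {daughtercard, pcb}
3. module@(1, 0) [+x clear] — {daughtercard, module, pcb}
4. fan@(2, 0) [-y clear] — {daughtercard, fan, module, pcb}
5. retainer@(3, 0) [+x clear] — {daughtercard, fan, module, pcb, retainer}
6. bezel@(3, 1) [+x clear] — {bezel, daughtercard, fan, module, pcb, retainer}
7. shield@(0, 0) [+y clear] — {bezel, daughtercard, fan, module, pcb, retainer, shield}
8. connector@(0, 1) [+y clear] — {bezel, connector, daughtercard, fan, module, pcb, retainer, shield}
9. heatsink@(2, 1) [+y clear] — {bezel, connector, daughtercard, fan, heatsink, module, pcb, retainer, shield}
10. backplane@(1, 3) [+x clear] — {backplane, bezel, connector, daughtercard, fan, heatsink, module, pcb, retainer, shield}

pcb; daughtercard; module; fan; retainer; bezel; shield; connector; heatsink; backplane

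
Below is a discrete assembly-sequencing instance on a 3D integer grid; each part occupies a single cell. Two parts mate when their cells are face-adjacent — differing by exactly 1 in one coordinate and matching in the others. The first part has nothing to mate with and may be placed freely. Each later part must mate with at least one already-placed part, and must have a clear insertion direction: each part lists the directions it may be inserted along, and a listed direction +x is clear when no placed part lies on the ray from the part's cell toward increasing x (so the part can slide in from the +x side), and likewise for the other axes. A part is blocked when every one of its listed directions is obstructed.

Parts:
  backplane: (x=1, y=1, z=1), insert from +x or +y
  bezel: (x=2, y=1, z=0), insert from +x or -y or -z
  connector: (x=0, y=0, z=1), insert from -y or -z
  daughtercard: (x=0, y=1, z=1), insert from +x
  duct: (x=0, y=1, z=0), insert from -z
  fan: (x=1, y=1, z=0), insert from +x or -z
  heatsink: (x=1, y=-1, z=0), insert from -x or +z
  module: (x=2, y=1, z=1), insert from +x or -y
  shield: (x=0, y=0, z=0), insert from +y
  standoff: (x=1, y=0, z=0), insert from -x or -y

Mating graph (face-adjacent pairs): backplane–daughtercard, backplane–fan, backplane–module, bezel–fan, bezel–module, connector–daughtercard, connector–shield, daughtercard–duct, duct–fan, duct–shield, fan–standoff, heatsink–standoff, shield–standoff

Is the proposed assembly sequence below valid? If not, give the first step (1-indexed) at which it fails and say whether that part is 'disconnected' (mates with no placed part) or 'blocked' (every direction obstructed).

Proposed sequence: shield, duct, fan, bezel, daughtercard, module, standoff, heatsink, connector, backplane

1. shield@(0, 0, 0) [+y clear] — {shield}
2. duct@(0, 1, 0) [-z clear] — {duct, shield}
3. fan@(1, 1, 0) [+x clear] — {duct, fan, shield}
4. bezel@(2, 1, 0) [+x clear] — {bezel, duct, fan, shield}
5. daughtercard@(0, 1, 1) [+x clear] — {bezel, daughtercard, duct, fan, shield}
6. module@(2, 1, 1) [+x clear] — {bezel, daughtercard, duct, fan, module, shield}
7. standoff@(1, 0, 0) [-y clear] — {bezel, daughtercard, duct, fan, module, shield, standoff}
8. heatsink@(1, -1, 0) [-x clear] — {bezel, daughtercard, duct, fan, heatsink, module, shield, standoff}
9. connector@(0, 0, 1) [-y clear] — {bezel, connector, daughtercard, duct, fan, heatsink, module, shield, standoff}
10. backplane@(1, 1, 1) [+y clear] — {backplane, bezel, connector, daughtercard, duct, fan, heatsink, module, shield, standoff}

Valid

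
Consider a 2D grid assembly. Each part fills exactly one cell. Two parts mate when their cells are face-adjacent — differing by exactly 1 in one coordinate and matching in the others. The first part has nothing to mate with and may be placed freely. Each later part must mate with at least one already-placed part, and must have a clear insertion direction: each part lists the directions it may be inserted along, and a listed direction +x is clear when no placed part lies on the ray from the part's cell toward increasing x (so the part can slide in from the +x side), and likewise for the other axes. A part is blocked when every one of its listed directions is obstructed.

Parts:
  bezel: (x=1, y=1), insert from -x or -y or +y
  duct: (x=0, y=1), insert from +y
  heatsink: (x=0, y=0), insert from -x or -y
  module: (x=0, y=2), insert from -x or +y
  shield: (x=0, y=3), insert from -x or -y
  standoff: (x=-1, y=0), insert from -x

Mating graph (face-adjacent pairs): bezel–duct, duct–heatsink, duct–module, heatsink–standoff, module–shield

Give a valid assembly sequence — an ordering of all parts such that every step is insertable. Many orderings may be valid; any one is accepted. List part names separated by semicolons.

standoff; heatsink; duct; bezel; module; shield

1. standoff@(-1, 0) [-x clear] — {standoff}
2. heatsink@(0, 0) [-y clear] — {heatsink, standoff}
3. duct@(0, 1) [+y clear] — {duct, heatsink, standoff}
4. bezel@(1, 1) [-y clear] — {bezel, duct, heatsink, standoff}
5. module@(0, 2) [-x clear] — {bezel, duct, heatsink, module, standoff}
6. shield@(0, 3) [-x clear] — {bezel, duct, heatsink, module, shield, standoff}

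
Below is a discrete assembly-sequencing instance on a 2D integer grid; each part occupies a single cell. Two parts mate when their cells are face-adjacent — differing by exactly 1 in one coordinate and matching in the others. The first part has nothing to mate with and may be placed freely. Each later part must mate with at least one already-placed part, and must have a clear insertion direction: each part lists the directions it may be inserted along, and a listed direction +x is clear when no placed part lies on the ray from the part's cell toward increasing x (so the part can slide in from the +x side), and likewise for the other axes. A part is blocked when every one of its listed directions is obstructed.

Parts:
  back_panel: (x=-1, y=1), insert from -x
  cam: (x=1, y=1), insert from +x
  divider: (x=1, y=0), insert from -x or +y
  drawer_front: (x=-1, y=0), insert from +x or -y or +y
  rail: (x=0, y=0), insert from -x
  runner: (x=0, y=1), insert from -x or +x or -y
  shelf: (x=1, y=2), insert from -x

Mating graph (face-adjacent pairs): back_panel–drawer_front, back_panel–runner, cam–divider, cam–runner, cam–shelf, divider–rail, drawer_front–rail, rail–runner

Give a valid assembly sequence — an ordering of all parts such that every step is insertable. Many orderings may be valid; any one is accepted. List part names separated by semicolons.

cam; divider; rail; runner; shelf; drawer_front; back_panel

1. cam@(1, 1) [+x clear] — {cam}
2. divider@(1, 0) [-x clear] — {cam, divider}
3. rail@(0, 0) [-x clear] — {cam, divider, rail}
4. runner@(0, 1) [-x clear] — {cam, divider, rail, runner}
5. shelf@(1, 2) [-x clear] — {cam, divider, rail, runner, shelf}
6. drawer_front@(-1, 0) [-y clear] — {cam, divider, drawer_front, rail, runner, shelf}
7. back_panel@(-1, 1) [-x clear] — {back_panel, cam, divider, drawer_front, rail, runner, shelf}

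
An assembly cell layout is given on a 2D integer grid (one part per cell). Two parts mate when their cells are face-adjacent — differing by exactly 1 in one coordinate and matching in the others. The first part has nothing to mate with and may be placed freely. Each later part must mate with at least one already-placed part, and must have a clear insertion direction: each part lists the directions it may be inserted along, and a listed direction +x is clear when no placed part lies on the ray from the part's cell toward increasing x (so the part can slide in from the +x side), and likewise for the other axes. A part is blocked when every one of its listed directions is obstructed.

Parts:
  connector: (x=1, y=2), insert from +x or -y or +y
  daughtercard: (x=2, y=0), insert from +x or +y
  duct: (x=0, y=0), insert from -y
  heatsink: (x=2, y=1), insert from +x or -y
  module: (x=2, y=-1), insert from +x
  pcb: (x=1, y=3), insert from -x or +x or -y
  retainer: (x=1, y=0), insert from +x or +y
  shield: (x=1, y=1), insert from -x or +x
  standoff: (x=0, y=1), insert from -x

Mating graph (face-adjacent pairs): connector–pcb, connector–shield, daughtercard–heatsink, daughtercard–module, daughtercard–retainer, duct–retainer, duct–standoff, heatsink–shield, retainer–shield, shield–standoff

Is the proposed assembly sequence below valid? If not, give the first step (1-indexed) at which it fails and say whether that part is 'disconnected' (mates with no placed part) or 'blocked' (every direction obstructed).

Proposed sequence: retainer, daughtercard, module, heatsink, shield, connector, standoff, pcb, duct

Valid

1. retainer@(1, 0) [+x clear] — {retainer}
2. daughtercard@(2, 0) [+x clear] — {daughtercard, retainer}
3. module@(2, -1) [+x clear] — {daughtercard, module, retainer}
4. heatsink@(2, 1) [+x clear] — {daughtercard, heatsink, module, retainer}
5. shield@(1, 1) [-x clear] — {daughtercard, heatsink, module, retainer, shield}
6. connector@(1, 2) [+x clear] — {connector, daughtercard, heatsink, module, retainer, shield}
7. standoff@(0, 1) [-x clear] — {connector, daughtercard, heatsink, module, retainer, shield, standoff}
8. pcb@(1, 3) [-x clear] — {connector, daughtercard, heatsink, module, pcb, retainer, shield, standoff}
9. duct@(0, 0) [-y clear] — {connector, daughtercard, duct, heatsink, module, pcb, retainer, shield, standoff}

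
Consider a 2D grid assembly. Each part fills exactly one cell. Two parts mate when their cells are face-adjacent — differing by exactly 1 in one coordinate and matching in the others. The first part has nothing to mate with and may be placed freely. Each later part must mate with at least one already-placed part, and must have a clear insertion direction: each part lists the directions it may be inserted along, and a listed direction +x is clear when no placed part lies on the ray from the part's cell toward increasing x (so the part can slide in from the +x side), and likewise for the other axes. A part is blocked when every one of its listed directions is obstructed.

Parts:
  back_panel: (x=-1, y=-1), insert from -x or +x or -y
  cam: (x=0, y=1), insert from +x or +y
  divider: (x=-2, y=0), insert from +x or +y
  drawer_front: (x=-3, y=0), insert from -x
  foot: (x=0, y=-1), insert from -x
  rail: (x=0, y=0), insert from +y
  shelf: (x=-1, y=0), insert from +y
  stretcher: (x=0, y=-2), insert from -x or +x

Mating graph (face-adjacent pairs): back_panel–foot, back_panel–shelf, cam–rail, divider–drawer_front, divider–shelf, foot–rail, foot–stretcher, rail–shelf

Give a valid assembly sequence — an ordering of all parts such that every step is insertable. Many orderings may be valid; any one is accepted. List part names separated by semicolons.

rail; shelf; cam; foot; stretcher; back_panel; divider; drawer_front

1. rail@(0, 0) [+y clear] — {rail}
2. shelf@(-1, 0) [+y clear] — {rail, shelf}
3. cam@(0, 1) [+x clear] — {cam, rail, shelf}
4. foot@(0, -1) [-x clear] — {cam, foot, rail, shelf}
5. stretcher@(0, -2) [-x clear] — {cam, foot, rail, shelf, stretcher}
6. back_panel@(-1, -1) [-x clear] — {back_panel, cam, foot, rail, shelf, stretcher}
7. divider@(-2, 0) [+y clear] — {back_panel, cam, divider, foot, rail, shelf, stretcher}
8. drawer_front@(-3, 0) [-x clear] — {back_panel, cam, divider, drawer_front, foot, rail, shelf, stretcher}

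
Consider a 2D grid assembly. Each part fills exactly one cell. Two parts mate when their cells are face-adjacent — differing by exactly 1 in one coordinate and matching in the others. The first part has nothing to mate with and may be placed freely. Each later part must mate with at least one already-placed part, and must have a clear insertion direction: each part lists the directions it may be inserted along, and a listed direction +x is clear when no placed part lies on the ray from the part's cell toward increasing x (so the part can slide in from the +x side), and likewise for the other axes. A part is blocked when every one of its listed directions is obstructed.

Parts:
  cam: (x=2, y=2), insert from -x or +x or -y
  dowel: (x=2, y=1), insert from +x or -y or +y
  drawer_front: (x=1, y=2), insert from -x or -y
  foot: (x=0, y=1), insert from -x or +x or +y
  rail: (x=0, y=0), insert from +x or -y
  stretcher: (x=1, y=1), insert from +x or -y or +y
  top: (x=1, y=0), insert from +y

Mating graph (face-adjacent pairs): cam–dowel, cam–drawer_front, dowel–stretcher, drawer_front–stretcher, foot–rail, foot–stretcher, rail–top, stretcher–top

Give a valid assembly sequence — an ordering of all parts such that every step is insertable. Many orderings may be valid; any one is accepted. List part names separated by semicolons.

top; stretcher; foot; dowel; cam; drawer_front; rail

1. top@(1, 0) [+y clear] — {top}
2. stretcher@(1, 1) [+x clear] — {stretcher, top}
3. foot@(0, 1) [-x clear] — {foot, stretcher, top}
4. dowel@(2, 1) [+x clear] — {dowel, foot, stretcher, top}
5. cam@(2, 2) [-x clear] — {cam, dowel, foot, stretcher, top}
6. drawer_front@(1, 2) [-x clear] — {cam, dowel, drawer_front, foot, stretcher, top}
7. rail@(0, 0) [-y clear] — {cam, dowel, drawer_front, foot, rail, stretcher, top}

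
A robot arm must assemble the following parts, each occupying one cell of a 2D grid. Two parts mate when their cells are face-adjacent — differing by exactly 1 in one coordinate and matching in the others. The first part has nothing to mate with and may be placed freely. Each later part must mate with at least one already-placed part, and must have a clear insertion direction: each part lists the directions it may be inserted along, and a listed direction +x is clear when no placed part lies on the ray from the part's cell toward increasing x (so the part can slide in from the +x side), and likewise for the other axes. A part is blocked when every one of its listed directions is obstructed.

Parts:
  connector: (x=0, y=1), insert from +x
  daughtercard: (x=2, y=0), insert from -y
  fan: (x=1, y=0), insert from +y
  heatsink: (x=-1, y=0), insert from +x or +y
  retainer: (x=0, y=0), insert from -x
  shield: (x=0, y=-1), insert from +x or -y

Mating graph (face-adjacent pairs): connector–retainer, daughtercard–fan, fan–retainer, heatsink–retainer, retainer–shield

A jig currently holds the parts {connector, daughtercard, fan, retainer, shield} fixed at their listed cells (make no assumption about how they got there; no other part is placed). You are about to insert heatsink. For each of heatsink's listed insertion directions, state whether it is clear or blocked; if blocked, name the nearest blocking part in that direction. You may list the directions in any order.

+x: nearest on ray is retainer@(0, 0) ⇒ blocked
+y: ray from heatsink(-1, 0) has no placed part ⇒ clear

+x: blocked by retainer; +y: clear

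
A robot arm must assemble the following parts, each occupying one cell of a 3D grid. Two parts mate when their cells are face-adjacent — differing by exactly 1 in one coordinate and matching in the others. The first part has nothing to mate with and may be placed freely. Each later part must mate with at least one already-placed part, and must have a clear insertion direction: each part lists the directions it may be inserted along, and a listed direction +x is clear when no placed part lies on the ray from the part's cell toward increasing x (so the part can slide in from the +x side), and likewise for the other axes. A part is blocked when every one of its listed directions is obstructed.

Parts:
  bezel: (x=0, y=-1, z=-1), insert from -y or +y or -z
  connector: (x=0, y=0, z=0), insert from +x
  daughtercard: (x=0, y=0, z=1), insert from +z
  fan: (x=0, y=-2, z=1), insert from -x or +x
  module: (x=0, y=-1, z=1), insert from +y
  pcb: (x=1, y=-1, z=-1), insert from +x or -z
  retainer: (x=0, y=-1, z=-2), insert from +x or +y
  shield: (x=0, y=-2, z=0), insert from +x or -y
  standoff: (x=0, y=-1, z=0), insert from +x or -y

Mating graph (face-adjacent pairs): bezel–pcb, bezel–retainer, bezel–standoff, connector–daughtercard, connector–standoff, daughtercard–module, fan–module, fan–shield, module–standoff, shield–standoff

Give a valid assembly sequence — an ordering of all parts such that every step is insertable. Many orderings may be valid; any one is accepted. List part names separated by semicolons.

bezel; retainer; standoff; connector; module; fan; daughtercard; pcb; shield

1. bezel@(0, -1, -1) [-y clear] — {bezel}
2. retainer@(0, -1, -2) [+x clear] — {bezel, retainer}
3. standoff@(0, -1, 0) [+x clear] — {bezel, retainer, standoff}
4. connector@(0, 0, 0) [+x clear] — {bezel, connector, retainer, standoff}
5. module@(0, -1, 1) [+y clear] — {bezel, connector, module, retainer, standoff}
6. fan@(0, -2, 1) [-x clear] — {bezel, connector, fan, module, retainer, standoff}
7. daughtercard@(0, 0, 1) [+z clear] — {bezel, connector, daughtercard, fan, module, retainer, standoff}
8. pcb@(1, -1, -1) [+x clear] — {bezel, connector, daughtercard, fan, module, pcb, retainer, standoff}
9. shield@(0, -2, 0) [+x clear] — {bezel, connector, daughtercard, fan, module, pcb, retainer, shield, standoff}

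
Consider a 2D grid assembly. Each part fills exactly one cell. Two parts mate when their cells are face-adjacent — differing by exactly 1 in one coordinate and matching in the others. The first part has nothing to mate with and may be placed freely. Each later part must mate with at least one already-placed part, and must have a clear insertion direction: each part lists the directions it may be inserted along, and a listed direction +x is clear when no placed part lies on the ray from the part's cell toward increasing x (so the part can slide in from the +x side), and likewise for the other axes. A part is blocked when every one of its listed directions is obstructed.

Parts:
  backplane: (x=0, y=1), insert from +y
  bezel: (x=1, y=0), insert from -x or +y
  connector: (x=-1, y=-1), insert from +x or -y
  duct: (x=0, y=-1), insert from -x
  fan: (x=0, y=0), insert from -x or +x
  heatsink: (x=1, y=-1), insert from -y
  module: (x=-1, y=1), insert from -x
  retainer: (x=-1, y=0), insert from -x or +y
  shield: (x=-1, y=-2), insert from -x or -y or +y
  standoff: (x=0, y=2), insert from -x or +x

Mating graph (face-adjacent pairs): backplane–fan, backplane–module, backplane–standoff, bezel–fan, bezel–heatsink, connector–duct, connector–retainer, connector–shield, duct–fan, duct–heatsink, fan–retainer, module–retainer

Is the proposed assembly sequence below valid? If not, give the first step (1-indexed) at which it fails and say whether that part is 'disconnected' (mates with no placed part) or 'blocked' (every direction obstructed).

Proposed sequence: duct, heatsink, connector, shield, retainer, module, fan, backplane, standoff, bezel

1. duct@(0, -1) [-x clear] — {duct}
2. heatsink@(1, -1) [-y clear] — {duct, heatsink}
3. connector@(-1, -1) [-y clear] — {connector, duct, heatsink}
4. shield@(-1, -2) [-x clear] — {connector, duct, heatsink, shield}
5. retainer@(-1, 0) [-x clear] — {connector, duct, heatsink, retainer, shield}
6. module@(-1, 1) [-x clear] — {connector, duct, heatsink, module, retainer, shield}
7. fan@(0, 0) [+x clear] — {connector, duct, fan, heatsink, module, retainer, shield}
8. backplane@(0, 1) [+y clear] — {backplane, connector, duct, fan, heatsink, module, retainer, shield}
9. standoff@(0, 2) [-x clear] — {backplane, connector, duct, fan, heatsink, module, retainer, shield, standoff}
10. bezel@(1, 0) [+y clear] — {backplane, bezel, connector, duct, fan, heatsink, module, retainer, shield, standoff}

Valid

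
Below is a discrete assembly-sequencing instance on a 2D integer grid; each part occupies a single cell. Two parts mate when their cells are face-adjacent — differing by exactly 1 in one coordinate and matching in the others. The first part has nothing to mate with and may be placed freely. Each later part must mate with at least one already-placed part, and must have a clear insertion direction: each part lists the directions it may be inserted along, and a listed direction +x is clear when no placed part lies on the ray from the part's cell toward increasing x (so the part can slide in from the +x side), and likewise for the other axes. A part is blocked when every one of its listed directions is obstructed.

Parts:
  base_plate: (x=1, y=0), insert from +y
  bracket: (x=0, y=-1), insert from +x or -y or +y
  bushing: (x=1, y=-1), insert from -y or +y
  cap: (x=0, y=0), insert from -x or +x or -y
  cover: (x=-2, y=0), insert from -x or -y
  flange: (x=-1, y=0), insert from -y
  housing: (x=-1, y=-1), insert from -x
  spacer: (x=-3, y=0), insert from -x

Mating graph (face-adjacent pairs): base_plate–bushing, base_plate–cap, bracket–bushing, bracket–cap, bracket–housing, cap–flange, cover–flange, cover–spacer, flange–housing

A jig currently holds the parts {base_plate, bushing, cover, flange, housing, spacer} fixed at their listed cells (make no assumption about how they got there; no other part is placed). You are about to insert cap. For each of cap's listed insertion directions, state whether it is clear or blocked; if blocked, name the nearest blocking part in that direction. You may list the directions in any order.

-x: nearest on ray is flange@(-1, 0) ⇒ blocked
+x: nearest on ray is base_plate@(1, 0) ⇒ blocked
-y: ray from cap(0, 0) has no placed part ⇒ clear

+x: blocked by base_plate; -x: blocked by flange; -y: clear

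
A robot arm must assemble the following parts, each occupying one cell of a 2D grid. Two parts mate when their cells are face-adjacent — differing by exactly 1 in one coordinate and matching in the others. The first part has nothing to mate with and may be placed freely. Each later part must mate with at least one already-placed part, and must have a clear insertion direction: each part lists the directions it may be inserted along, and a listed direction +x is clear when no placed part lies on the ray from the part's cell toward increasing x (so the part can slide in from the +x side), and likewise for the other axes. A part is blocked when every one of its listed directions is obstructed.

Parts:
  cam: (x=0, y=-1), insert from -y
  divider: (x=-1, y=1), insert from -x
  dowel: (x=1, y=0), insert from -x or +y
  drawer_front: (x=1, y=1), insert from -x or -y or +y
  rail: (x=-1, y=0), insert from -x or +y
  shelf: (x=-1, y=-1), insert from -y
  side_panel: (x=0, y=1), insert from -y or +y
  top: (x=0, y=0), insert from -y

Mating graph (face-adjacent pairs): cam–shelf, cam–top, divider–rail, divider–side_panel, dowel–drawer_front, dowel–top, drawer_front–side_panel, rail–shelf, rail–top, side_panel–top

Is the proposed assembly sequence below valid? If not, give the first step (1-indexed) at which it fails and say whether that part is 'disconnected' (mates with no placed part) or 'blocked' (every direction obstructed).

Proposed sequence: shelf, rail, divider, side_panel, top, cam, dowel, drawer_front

Valid

1. shelf@(-1, -1) [-y clear] — {shelf}
2. rail@(-1, 0) [-x clear] — {rail, shelf}
3. divider@(-1, 1) [-x clear] — {divider, rail, shelf}
4. side_panel@(0, 1) [-y clear] — {divider, rail, shelf, side_panel}
5. top@(0, 0) [-y clear] — {divider, rail, shelf, side_panel, top}
6. cam@(0, -1) [-y clear] — {cam, divider, rail, shelf, side_panel, top}
7. dowel@(1, 0) [+y clear] — {cam, divider, dowel, rail, shelf, side_panel, top}
8. drawer_front@(1, 1) [+y clear] — {cam, divider, dowel, drawer_front, rail, shelf, side_panel, top}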